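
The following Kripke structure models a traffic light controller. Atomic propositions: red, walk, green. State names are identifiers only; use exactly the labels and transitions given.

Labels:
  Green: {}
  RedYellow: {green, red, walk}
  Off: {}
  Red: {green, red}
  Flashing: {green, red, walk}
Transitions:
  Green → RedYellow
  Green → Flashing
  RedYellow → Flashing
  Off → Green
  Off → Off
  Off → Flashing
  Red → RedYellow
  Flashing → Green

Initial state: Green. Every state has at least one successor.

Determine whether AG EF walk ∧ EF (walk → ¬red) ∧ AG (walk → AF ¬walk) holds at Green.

Holds

States satisfying EF walk: {Green, RedYellow, Off, Red, Flashing}.
States satisfying AG EF walk: {Green, RedYellow, Off, Red, Flashing}.
States satisfying walk → ¬red: {Green, Off, Red}.
States satisfying EF (walk → ¬red): {Green, RedYellow, Off, Red, Flashing}.
States satisfying AG EF walk ∧ EF (walk → ¬red): {Green, RedYellow, Off, Red, Flashing}.
States satisfying walk → AF ¬walk: {Green, RedYellow, Off, Red, Flashing}.
States satisfying AG (walk → AF ¬walk): {Green, RedYellow, Off, Red, Flashing}.
States satisfying AG EF walk ∧ EF (walk → ¬red) ∧ AG (walk → AF ¬walk): {Green, RedYellow, Off, Red, Flashing}.
Green ∈ Sat(AG EF walk ∧ EF (walk → ¬red) ∧ AG (walk → AF ¬walk)).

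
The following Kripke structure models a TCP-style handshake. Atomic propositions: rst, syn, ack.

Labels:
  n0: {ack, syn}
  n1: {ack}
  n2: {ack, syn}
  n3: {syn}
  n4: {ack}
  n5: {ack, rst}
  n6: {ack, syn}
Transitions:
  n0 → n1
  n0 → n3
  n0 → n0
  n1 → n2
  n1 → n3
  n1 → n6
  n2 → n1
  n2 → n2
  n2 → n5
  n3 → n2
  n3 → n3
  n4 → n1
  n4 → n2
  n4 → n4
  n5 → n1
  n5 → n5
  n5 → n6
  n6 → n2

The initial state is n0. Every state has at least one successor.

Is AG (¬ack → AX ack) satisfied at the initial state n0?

States satisfying ¬ack → AX ack: {n0, n1, n2, n4, n5, n6}.
States satisfying AG (¬ack → AX ack): ∅.
n3 is reachable from n0 and violates ¬ack → AX ack, so AG fails at n0.
n0 ∉ Sat(AG (¬ack → AX ack)).

Does not hold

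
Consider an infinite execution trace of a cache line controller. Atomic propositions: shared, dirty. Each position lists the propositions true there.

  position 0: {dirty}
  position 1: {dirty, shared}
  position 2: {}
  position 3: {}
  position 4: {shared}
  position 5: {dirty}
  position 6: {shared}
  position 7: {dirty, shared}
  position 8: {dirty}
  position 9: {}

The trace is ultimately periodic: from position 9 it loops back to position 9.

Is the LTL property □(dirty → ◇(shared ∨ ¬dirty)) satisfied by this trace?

dirty → ◇(shared ∨ ¬dirty) holds at every position 0..9, and those are all positions ever visited, so □(dirty → ◇(shared ∨ ¬dirty)) holds.
Positions where dirty holds: 0, 1, 5, 7, 8.
Check ◇(shared ∨ ¬dirty) at each: 0→ok, 1→ok, 5→ok, 7→ok, 8→ok.

Holds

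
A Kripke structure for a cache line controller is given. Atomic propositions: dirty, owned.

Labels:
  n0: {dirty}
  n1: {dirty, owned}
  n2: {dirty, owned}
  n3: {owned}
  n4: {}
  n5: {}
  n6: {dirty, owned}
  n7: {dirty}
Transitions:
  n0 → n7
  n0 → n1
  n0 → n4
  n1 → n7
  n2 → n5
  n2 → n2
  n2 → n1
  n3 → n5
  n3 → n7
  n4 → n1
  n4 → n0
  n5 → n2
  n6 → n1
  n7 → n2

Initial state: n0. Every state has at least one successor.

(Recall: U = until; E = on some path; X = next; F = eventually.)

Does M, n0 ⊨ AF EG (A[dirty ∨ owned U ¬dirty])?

Does not hold

States satisfying EG (A[dirty ∨ owned U ¬dirty]): ∅.
States satisfying AF EG (A[dirty ∨ owned U ¬dirty]): ∅.
There is a path from n0 along which EG (A[dirty ∨ owned U ¬dirty]) never holds.
n0 ∉ Sat(AF EG (A[dirty ∨ owned U ¬dirty])).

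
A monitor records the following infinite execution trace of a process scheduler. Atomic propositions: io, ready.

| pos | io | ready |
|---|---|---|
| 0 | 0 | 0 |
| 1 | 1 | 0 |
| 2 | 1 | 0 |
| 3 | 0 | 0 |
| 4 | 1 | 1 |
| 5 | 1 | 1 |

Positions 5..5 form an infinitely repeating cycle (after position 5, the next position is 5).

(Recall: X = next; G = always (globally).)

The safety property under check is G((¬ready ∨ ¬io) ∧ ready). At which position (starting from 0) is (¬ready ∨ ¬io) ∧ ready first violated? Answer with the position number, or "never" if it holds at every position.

At position 0 the labels are {}, so (¬ready ∨ ¬io) ∧ ready is false there. This is the first violation.

0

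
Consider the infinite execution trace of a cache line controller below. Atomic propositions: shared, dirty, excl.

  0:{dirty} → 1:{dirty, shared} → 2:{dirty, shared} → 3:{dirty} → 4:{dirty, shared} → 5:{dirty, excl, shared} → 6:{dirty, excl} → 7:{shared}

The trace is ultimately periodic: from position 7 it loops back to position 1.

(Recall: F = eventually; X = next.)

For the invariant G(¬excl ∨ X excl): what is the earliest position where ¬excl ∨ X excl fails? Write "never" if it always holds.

Check ¬excl ∨ X excl at each position in order: 0 ✓, 1 ✓, 2 ✓, 3 ✓, 4 ✓, 5 ✓.
At position 6 the labels are {dirty, excl} and the next position 7 has {shared}, so ¬excl ∨ X excl is false there. This is the first violation.

6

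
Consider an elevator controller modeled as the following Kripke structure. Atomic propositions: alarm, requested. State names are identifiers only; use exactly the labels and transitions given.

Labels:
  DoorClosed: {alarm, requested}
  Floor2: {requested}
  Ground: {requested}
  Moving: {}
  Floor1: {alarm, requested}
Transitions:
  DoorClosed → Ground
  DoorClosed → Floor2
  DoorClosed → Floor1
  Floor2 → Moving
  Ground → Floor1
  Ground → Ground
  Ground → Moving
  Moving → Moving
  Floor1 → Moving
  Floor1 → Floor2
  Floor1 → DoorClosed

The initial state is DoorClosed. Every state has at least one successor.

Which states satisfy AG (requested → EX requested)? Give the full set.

{Moving}

States satisfying requested → EX requested: {DoorClosed, Ground, Moving, Floor1}.
States satisfying AG (requested → EX requested): {Moving}.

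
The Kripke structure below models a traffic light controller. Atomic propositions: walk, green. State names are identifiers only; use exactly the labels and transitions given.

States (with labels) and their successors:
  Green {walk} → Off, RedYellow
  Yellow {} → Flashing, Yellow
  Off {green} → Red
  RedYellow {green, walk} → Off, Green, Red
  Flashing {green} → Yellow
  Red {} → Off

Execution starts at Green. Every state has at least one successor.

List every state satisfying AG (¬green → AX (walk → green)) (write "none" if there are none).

States satisfying ¬green → AX (walk → green): {Green, Yellow, Off, RedYellow, Flashing, Red}.
States satisfying AG (¬green → AX (walk → green)): {Green, Yellow, Off, RedYellow, Flashing, Red}.

{Green, Yellow, Off, RedYellow, Flashing, Red}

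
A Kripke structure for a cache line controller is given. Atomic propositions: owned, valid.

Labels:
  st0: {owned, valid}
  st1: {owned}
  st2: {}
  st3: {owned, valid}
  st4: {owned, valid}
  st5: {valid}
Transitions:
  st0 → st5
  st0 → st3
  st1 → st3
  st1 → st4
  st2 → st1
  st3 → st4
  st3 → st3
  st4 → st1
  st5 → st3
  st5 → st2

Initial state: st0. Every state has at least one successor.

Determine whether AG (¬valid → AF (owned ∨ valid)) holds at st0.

States satisfying ¬valid → AF (owned ∨ valid): {st0, st1, st2, st3, st4, st5}.
States satisfying AG (¬valid → AF (owned ∨ valid)): {st0, st1, st2, st3, st4, st5}.
Every state reachable from st0 satisfies ¬valid → AF (owned ∨ valid).
st0 ∈ Sat(AG (¬valid → AF (owned ∨ valid))).

Satisfied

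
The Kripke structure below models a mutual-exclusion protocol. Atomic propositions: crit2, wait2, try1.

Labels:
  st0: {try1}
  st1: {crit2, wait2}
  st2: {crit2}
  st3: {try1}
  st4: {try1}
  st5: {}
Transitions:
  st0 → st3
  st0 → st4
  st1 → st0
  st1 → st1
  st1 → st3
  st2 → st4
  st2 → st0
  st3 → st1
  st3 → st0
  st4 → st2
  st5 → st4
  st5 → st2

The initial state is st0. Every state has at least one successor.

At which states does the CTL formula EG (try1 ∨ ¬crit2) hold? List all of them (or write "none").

{st0, st3}

States satisfying try1 ∨ ¬crit2: {st0, st3, st4, st5}.
States satisfying EG (try1 ∨ ¬crit2): {st0, st3}.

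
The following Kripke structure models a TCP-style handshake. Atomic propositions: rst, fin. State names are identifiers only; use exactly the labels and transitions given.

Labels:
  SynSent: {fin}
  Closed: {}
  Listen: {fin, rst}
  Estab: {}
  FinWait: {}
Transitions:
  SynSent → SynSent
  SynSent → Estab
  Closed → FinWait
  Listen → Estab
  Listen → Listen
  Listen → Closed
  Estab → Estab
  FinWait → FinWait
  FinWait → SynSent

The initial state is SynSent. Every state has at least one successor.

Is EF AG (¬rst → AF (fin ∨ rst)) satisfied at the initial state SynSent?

States satisfying AG (¬rst → AF (fin ∨ rst)): ∅.
States satisfying EF AG (¬rst → AF (fin ∨ rst)): ∅.
No suitable path/successor from SynSent witnesses the formula.
SynSent ∉ Sat(EF AG (¬rst → AF (fin ∨ rst))).

Violated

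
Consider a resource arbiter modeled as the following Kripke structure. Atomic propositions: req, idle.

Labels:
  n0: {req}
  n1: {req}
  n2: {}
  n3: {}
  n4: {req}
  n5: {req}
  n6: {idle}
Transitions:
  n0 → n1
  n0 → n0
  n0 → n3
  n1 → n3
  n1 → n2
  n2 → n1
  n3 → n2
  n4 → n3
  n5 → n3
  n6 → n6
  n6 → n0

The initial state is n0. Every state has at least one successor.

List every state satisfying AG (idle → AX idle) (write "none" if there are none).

States satisfying idle → AX idle: {n0, n1, n2, n3, n4, n5}.
States satisfying AG (idle → AX idle): {n0, n1, n2, n3, n4, n5}.

{n0, n1, n2, n3, n4, n5}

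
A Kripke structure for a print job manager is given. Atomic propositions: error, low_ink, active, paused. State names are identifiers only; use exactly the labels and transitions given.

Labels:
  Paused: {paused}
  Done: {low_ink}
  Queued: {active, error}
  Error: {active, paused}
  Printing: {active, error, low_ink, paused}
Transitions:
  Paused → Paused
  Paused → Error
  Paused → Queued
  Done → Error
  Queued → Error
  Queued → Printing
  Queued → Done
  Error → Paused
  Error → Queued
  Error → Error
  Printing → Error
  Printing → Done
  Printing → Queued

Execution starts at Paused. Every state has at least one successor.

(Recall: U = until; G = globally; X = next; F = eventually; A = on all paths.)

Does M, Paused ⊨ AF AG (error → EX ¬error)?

States satisfying AG (error → EX ¬error): {Paused, Done, Queued, Error, Printing}.
States satisfying AF AG (error → EX ¬error): {Paused, Done, Queued, Error, Printing}.
Paused ∈ Sat(AF AG (error → EX ¬error)).

Satisfied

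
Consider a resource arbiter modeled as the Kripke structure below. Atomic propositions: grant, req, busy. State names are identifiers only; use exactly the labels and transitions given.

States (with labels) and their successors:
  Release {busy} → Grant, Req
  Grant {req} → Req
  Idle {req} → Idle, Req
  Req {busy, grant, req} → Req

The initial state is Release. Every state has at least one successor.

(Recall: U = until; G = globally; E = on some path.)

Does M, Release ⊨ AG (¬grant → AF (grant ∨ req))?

States satisfying ¬grant → AF (grant ∨ req): {Release, Grant, Idle, Req}.
States satisfying AG (¬grant → AF (grant ∨ req)): {Release, Grant, Idle, Req}.
Every state reachable from Release satisfies ¬grant → AF (grant ∨ req).
Release ∈ Sat(AG (¬grant → AF (grant ∨ req))).

Yes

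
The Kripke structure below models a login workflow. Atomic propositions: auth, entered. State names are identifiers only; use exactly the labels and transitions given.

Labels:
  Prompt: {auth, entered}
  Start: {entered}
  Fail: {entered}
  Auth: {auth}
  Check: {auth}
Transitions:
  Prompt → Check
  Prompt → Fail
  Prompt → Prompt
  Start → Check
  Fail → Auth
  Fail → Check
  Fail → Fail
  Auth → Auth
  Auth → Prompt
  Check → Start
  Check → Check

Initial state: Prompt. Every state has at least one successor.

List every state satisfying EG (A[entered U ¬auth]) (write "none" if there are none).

States satisfying A[entered U ¬auth]: {Start, Fail}.
States satisfying EG (A[entered U ¬auth]): {Fail}.

{Fail}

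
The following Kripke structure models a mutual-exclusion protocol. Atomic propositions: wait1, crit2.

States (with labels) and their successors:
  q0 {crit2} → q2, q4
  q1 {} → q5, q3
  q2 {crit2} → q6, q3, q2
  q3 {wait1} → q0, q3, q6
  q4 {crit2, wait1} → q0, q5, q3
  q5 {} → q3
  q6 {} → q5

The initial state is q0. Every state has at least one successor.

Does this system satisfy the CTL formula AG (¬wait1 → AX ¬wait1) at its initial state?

States satisfying ¬wait1 → AX ¬wait1: {q3, q4, q6}.
States satisfying AG (¬wait1 → AX ¬wait1): ∅.
q0 is reachable from q0 and violates ¬wait1 → AX ¬wait1, so AG fails at q0.
q0 ∉ Sat(AG (¬wait1 → AX ¬wait1)).

No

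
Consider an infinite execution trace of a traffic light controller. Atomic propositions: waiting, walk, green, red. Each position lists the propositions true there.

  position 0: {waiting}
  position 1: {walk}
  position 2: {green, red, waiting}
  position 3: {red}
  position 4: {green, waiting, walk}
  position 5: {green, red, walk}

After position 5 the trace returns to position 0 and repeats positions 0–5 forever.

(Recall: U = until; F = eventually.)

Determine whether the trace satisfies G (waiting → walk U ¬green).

waiting → walk U ¬green must hold at every position from 0 onward. It fails at position 2, so G (waiting → walk U ¬green) is false.
Positions where waiting holds: 0, 2, 4.
Check walk U ¬green at each: 0→ok, 2→fails, 4→ok.

Violated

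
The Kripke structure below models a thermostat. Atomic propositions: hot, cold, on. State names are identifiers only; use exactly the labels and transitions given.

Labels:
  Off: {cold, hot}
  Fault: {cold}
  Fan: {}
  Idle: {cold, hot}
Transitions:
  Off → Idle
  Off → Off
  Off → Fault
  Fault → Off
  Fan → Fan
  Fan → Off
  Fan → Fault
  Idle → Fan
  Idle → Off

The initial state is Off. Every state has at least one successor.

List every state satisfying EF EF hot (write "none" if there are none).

States satisfying EF hot: {Off, Fault, Fan, Idle}.
States satisfying EF EF hot: {Off, Fault, Fan, Idle}.

{Off, Fault, Fan, Idle}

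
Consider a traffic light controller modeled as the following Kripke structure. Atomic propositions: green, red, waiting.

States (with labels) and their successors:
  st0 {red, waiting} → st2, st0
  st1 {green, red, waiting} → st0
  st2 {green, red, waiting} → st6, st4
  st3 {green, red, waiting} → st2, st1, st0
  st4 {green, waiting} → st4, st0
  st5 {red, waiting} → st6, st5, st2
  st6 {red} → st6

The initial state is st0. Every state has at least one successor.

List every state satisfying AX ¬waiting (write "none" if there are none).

States satisfying ¬waiting: {st6}.
States satisfying AX ¬waiting: {st6}.

{st6}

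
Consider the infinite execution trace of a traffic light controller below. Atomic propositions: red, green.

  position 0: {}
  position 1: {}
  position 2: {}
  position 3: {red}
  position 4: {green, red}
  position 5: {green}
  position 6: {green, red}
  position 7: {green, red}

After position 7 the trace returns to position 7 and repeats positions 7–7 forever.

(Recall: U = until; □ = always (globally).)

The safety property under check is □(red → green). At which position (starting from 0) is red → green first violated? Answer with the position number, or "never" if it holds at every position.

Check red → green at each position in order: 0 ✓, 1 ✓, 2 ✓.
At position 3 the labels are {red}, so red → green is false there. This is the first violation.

3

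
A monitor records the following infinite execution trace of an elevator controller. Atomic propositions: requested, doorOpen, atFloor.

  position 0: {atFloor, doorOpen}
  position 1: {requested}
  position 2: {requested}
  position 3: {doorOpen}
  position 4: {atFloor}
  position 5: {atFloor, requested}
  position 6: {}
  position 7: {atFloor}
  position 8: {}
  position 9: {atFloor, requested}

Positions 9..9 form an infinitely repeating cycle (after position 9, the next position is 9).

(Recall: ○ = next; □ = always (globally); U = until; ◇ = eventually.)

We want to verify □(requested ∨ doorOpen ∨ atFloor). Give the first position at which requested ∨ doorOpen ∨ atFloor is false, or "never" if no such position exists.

6

Check requested ∨ doorOpen ∨ atFloor at each position in order: 0 ✓, 1 ✓, 2 ✓, 3 ✓, 4 ✓, 5 ✓.
At position 6 the labels are {}, so requested ∨ doorOpen ∨ atFloor is false there. This is the first violation.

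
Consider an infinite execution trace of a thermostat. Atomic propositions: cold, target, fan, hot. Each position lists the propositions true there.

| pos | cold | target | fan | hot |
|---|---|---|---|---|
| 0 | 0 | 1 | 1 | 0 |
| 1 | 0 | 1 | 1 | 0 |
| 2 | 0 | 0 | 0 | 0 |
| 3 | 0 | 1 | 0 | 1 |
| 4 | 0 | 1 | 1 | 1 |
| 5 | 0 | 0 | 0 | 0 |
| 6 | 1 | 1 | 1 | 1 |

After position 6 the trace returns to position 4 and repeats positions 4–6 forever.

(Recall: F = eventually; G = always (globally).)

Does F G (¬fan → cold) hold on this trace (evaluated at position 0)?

G (¬fan → cold) is false at every position 0..6, so it never becomes true and F G (¬fan → cold) fails.

No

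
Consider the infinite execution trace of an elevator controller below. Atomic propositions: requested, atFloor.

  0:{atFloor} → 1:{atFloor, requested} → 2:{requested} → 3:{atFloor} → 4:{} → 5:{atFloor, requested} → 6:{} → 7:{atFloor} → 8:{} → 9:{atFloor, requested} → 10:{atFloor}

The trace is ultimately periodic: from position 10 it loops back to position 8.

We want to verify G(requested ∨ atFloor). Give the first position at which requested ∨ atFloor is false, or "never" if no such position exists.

Check requested ∨ atFloor at each position in order: 0 ✓, 1 ✓, 2 ✓, 3 ✓.
At position 4 the labels are {}, so requested ∨ atFloor is false there. This is the first violation.

4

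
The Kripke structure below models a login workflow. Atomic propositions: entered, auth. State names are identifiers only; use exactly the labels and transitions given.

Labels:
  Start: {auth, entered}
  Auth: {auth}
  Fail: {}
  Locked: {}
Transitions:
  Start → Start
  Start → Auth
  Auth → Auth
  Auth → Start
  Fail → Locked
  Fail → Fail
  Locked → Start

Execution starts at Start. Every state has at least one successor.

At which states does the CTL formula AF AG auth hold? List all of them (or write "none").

{Start, Auth, Locked}

States satisfying AG auth: {Start, Auth}.
States satisfying AF AG auth: {Start, Auth, Locked}.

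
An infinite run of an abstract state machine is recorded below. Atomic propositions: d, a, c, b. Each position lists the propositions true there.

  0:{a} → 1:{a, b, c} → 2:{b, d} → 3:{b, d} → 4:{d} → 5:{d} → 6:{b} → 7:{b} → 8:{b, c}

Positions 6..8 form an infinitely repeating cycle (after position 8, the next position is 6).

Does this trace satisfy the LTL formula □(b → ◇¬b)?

b → ◇¬b must hold at every position from 0 onward. It fails at position 6, so □(b → ◇¬b) is false.
Positions where b holds: 1, 2, 3, 6, 7, 8.
Check ◇¬b at each: 1→ok, 2→ok, 3→ok, 6→fails, 7→fails, 8→fails.

Violated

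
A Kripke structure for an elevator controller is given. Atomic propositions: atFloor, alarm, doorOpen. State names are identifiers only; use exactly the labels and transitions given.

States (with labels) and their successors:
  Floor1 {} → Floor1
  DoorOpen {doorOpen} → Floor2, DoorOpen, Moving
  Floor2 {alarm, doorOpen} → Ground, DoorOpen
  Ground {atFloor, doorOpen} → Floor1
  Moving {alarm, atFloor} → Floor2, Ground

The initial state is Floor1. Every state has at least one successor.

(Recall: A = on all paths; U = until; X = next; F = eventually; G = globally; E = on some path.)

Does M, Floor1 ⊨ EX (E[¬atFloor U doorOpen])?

No

States satisfying E[¬atFloor U doorOpen]: {DoorOpen, Floor2, Ground}.
States satisfying EX (E[¬atFloor U doorOpen]): {DoorOpen, Floor2, Moving}.
No suitable path/successor from Floor1 witnesses the formula.
Floor1 ∉ Sat(EX (E[¬atFloor U doorOpen])).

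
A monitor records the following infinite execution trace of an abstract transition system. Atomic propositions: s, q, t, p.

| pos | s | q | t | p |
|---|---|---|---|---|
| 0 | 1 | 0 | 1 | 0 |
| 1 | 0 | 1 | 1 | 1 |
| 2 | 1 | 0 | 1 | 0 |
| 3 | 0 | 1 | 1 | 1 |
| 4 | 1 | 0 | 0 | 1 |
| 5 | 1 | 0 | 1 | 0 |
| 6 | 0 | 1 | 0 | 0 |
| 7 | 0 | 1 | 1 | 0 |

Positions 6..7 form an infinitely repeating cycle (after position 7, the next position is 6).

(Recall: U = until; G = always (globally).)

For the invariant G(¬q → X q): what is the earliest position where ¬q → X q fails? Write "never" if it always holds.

4

Check ¬q → X q at each position in order: 0 ✓, 1 ✓, 2 ✓, 3 ✓.
At position 4 the labels are {p, s} and the next position 5 has {s, t}, so ¬q → X q is false there. This is the first violation.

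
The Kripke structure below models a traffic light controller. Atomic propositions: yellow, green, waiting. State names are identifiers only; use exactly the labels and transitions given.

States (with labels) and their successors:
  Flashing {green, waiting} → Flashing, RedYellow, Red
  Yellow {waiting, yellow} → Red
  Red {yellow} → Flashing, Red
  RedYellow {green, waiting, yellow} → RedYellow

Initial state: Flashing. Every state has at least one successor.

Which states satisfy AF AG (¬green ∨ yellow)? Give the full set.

{RedYellow}

States satisfying AG (¬green ∨ yellow): {RedYellow}.
States satisfying AF AG (¬green ∨ yellow): {RedYellow}.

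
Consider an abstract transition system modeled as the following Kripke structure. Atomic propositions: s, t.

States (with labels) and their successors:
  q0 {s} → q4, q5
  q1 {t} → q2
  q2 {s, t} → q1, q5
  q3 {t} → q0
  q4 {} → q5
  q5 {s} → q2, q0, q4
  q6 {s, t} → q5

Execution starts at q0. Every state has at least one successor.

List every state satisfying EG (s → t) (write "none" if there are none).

States satisfying s → t: {q1, q2, q3, q4, q6}.
States satisfying EG (s → t): {q1, q2}.

{q1, q2}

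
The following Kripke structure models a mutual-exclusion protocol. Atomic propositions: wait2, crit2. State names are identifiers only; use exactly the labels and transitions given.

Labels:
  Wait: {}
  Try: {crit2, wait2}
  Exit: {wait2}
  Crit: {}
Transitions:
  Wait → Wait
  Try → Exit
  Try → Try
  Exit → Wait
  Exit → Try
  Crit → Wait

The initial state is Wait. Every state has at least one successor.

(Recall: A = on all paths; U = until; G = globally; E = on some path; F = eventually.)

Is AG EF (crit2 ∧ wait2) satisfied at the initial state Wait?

Violated

States satisfying EF (crit2 ∧ wait2): {Try, Exit}.
States satisfying AG EF (crit2 ∧ wait2): ∅.
Wait is reachable from Wait and violates EF (crit2 ∧ wait2), so AG fails at Wait.
Wait ∉ Sat(AG EF (crit2 ∧ wait2)).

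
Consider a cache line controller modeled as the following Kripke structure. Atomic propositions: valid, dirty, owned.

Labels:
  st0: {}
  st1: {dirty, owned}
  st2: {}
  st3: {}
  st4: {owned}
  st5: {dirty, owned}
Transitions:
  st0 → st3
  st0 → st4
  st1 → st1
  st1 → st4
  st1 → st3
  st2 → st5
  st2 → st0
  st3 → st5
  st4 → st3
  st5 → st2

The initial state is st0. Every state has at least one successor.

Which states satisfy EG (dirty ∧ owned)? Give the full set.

{st1}

States satisfying dirty ∧ owned: {st1, st5}.
States satisfying EG (dirty ∧ owned): {st1}.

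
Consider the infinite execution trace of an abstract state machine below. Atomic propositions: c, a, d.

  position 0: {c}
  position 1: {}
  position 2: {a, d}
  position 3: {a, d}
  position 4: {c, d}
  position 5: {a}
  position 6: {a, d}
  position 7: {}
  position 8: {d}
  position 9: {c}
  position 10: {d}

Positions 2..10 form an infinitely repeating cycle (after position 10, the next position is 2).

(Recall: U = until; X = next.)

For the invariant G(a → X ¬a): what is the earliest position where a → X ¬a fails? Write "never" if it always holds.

2

Check a → X ¬a at each position in order: 0 ✓, 1 ✓.
At position 2 the labels are {a, d} and the next position 3 has {a, d}, so a → X ¬a is false there. This is the first violation.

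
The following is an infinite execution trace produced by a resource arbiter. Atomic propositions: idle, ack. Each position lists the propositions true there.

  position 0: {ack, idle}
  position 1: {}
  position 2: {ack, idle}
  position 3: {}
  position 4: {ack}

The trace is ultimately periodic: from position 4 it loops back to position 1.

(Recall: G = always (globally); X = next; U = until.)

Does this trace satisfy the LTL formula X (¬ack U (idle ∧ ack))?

The position after 0 is 1; ¬ack U (idle ∧ ack) is true there.

Yes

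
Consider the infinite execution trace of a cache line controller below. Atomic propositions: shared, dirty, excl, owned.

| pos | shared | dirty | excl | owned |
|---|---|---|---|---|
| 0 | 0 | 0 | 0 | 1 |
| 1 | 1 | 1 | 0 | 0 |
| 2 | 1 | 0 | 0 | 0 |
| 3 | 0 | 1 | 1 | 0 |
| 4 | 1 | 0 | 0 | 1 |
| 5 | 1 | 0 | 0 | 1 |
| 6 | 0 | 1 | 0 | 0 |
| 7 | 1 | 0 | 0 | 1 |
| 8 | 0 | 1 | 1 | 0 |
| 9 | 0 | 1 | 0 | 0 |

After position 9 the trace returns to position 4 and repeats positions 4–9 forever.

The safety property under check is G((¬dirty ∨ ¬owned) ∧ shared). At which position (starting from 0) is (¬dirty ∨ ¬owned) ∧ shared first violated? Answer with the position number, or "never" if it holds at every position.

At position 0 the labels are {owned}, so (¬dirty ∨ ¬owned) ∧ shared is false there. This is the first violation.

0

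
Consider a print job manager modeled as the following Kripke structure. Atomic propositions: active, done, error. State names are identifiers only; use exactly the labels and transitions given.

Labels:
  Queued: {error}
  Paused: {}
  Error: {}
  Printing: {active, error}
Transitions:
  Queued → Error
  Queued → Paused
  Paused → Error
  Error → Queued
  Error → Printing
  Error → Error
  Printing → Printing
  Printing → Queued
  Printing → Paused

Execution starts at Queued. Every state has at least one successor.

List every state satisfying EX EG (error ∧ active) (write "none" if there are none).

{Error, Printing}

States satisfying EG (error ∧ active): {Printing}.
States satisfying EX EG (error ∧ active): {Error, Printing}.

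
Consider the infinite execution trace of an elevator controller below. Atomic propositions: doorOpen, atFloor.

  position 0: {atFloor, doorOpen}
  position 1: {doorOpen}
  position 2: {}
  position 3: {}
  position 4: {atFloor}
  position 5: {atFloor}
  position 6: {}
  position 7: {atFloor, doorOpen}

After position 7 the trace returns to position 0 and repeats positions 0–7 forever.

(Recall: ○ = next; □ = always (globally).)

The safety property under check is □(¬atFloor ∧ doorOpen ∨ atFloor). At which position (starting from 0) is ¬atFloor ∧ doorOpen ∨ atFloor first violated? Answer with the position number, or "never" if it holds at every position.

2

Check ¬atFloor ∧ doorOpen ∨ atFloor at each position in order: 0 ✓, 1 ✓.
At position 2 the labels are {}, so ¬atFloor ∧ doorOpen ∨ atFloor is false there. This is the first violation.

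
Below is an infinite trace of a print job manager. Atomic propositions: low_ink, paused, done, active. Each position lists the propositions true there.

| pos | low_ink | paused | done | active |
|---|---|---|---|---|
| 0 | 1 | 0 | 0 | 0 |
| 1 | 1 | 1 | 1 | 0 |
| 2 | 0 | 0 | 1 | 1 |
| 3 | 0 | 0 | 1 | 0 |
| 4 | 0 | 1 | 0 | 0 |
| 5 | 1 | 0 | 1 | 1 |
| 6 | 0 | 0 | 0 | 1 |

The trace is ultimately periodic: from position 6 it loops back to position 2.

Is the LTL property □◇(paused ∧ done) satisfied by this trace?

◇(paused ∧ done) must hold at every position from 0 onward. It fails at position 2, so □◇(paused ∧ done) is false.

Does not hold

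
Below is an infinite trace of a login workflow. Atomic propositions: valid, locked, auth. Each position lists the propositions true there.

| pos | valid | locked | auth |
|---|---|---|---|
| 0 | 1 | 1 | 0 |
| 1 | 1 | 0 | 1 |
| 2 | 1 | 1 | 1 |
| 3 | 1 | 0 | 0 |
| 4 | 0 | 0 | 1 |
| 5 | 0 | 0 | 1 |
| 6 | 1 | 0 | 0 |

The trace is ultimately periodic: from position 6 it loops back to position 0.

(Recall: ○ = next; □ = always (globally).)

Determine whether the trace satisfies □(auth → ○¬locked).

Does not hold

auth → ○¬locked must hold at every position from 0 onward. It fails at position 1, so □(auth → ○¬locked) is false.
Positions where auth holds: 1, 2, 4, 5.
Check ○¬locked at each: 1→fails, 2→ok, 4→ok, 5→ok.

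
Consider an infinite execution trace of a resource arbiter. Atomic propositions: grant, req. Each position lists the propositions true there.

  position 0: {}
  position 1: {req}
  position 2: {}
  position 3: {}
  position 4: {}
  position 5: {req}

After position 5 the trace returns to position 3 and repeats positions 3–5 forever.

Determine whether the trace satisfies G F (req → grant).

Satisfied

F (req → grant) holds at every position 0..5, and those are all positions ever visited, so G F (req → grant) holds.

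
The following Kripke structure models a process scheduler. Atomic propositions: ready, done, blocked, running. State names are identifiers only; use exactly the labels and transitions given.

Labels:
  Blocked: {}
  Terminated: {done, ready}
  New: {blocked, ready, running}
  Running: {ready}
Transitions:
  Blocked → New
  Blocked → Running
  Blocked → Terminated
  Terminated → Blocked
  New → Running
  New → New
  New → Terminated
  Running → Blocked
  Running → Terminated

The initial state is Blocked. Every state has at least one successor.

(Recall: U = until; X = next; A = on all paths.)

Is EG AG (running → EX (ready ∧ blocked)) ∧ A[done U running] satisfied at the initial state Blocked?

States satisfying AG (running → EX (ready ∧ blocked)): {Blocked, Terminated, New, Running}.
States satisfying EG AG (running → EX (ready ∧ blocked)): {Blocked, Terminated, New, Running}.
States satisfying done: {Terminated}.
States satisfying running: {New}.
States satisfying A[done U running]: {New}.
States satisfying EG AG (running → EX (ready ∧ blocked)) ∧ A[done U running]: {New}.
Blocked ∉ Sat(EG AG (running → EX (ready ∧ blocked)) ∧ A[done U running]).

Violated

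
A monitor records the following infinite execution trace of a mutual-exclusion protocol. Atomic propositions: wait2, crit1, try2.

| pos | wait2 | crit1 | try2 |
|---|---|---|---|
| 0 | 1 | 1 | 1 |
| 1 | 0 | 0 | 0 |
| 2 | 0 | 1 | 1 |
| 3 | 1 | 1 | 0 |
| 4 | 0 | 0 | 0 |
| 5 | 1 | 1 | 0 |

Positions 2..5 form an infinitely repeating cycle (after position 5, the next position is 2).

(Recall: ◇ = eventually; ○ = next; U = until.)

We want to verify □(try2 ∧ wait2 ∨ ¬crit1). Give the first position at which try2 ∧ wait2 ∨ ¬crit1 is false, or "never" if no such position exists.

2

Check try2 ∧ wait2 ∨ ¬crit1 at each position in order: 0 ✓, 1 ✓.
At position 2 the labels are {crit1, try2}, so try2 ∧ wait2 ∨ ¬crit1 is false there. This is the first violation.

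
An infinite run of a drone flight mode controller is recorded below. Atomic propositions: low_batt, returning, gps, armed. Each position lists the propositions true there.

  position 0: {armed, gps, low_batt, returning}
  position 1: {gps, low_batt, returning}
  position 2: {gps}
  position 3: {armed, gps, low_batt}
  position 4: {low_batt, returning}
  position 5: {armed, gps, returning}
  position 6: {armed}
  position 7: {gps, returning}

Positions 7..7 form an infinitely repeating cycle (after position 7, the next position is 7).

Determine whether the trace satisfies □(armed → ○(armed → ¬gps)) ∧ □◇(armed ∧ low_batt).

No

armed → ○(armed → ¬gps) holds at every position 0..7, and those are all positions ever visited, so □(armed → ○(armed → ¬gps)) holds.
Positions where armed holds: 0, 3, 5, 6.
Check ○(armed → ¬gps) at each: 0→ok, 3→ok, 5→ok, 6→ok.
◇(armed ∧ low_batt) must hold at every position from 0 onward. It fails at position 4, so □◇(armed ∧ low_batt) is false.
At position 0: □(armed → ○(armed → ¬gps)) is true; □◇(armed ∧ low_batt) is false; so □(armed → ○(armed → ¬gps)) ∧ □◇(armed ∧ low_batt) is false.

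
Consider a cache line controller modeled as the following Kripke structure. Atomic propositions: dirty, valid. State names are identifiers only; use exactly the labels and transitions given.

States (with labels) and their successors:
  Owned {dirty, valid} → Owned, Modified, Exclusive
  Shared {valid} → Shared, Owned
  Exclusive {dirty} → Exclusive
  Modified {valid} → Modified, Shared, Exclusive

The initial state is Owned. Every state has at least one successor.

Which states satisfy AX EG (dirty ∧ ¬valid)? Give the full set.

States satisfying EG (dirty ∧ ¬valid): {Exclusive}.
States satisfying AX EG (dirty ∧ ¬valid): {Exclusive}.

{Exclusive}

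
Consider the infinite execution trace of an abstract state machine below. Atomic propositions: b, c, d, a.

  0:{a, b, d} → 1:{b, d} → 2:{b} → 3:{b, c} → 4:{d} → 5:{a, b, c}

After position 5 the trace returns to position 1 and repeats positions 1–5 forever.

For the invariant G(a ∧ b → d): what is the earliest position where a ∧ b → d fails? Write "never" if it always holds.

5

Check a ∧ b → d at each position in order: 0 ✓, 1 ✓, 2 ✓, 3 ✓, 4 ✓.
At position 5 the labels are {a, b, c}, so a ∧ b → d is false there. This is the first violation.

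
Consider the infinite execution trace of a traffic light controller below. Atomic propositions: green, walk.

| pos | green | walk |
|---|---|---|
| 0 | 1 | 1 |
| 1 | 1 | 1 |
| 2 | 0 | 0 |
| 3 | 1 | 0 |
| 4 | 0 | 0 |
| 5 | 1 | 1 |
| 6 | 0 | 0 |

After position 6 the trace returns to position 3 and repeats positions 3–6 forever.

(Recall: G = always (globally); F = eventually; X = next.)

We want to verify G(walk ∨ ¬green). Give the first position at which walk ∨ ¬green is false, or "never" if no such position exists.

Check walk ∨ ¬green at each position in order: 0 ✓, 1 ✓, 2 ✓.
At position 3 the labels are {green}, so walk ∨ ¬green is false there. This is the first violation.

3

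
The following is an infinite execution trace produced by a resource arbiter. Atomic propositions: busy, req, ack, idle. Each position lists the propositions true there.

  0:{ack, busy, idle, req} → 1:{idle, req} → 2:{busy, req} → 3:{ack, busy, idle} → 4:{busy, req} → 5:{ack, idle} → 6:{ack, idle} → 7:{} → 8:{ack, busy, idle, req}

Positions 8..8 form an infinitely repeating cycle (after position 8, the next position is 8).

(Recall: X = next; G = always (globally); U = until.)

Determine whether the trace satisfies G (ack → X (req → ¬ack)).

ack → X (req → ¬ack) must hold at every position from 0 onward. It fails at position 8, so G (ack → X (req → ¬ack)) is false.
Positions where ack holds: 0, 3, 5, 6, 8.
Check X (req → ¬ack) at each: 0→ok, 3→ok, 5→ok, 6→ok, 8→fails.

Does not hold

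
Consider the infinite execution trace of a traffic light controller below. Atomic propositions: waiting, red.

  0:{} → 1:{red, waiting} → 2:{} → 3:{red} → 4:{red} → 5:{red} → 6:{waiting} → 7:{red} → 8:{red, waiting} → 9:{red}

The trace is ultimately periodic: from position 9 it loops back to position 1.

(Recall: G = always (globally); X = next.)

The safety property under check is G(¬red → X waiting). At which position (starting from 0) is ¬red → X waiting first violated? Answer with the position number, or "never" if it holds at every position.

Check ¬red → X waiting at each position in order: 0 ✓, 1 ✓.
At position 2 the labels are {} and the next position 3 has {red}, so ¬red → X waiting is false there. This is the first violation.

2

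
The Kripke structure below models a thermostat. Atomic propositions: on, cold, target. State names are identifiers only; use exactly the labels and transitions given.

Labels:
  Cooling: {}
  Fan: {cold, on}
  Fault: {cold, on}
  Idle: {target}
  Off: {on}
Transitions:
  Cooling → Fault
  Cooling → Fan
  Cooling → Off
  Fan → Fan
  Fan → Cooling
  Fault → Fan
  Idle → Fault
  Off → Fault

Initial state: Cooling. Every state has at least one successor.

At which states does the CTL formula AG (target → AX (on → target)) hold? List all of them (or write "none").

{Cooling, Fan, Fault, Off}

States satisfying target → AX (on → target): {Cooling, Fan, Fault, Off}.
States satisfying AG (target → AX (on → target)): {Cooling, Fan, Fault, Off}.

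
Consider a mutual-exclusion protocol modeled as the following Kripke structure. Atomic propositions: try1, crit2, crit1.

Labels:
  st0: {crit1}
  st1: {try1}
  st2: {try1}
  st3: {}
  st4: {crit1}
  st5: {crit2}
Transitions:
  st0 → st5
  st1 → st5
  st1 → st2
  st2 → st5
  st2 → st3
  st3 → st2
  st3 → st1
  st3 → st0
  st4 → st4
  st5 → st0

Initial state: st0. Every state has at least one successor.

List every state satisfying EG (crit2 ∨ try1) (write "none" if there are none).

none

States satisfying crit2 ∨ try1: {st1, st2, st5}.
States satisfying EG (crit2 ∨ try1): ∅.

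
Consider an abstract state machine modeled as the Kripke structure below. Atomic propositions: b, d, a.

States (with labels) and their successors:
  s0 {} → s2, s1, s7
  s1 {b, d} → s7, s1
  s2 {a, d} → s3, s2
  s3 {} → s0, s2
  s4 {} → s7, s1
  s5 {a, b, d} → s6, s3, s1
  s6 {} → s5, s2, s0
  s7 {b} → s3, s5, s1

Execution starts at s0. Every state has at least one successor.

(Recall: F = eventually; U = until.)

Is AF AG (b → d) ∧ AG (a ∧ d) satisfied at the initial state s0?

Violated

States satisfying AG (b → d): ∅.
States satisfying AF AG (b → d): ∅.
States satisfying a ∧ d: {s2, s5}.
States satisfying AG (a ∧ d): ∅.
States satisfying AF AG (b → d) ∧ AG (a ∧ d): ∅.
s0 ∉ Sat(AF AG (b → d) ∧ AG (a ∧ d)).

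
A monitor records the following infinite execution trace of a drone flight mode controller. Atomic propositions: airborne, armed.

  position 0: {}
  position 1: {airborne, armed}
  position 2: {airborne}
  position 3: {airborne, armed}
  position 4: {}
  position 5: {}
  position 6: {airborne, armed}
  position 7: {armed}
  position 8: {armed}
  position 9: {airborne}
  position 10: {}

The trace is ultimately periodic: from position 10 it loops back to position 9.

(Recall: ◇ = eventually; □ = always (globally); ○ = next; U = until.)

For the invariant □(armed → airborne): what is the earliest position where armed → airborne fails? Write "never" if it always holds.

7

Check armed → airborne at each position in order: 0 ✓, 1 ✓, 2 ✓, 3 ✓, 4 ✓, 5 ✓, 6 ✓.
At position 7 the labels are {armed}, so armed → airborne is false there. This is the first violation.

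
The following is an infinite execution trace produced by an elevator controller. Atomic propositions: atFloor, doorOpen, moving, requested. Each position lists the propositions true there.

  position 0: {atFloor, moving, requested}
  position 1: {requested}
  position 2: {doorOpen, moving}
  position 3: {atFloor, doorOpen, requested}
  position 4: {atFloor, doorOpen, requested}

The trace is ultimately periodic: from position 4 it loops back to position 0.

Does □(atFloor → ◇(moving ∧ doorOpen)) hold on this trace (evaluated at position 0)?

Yes

atFloor → ◇(moving ∧ doorOpen) holds at every position 0..4, and those are all positions ever visited, so □(atFloor → ◇(moving ∧ doorOpen)) holds.
Positions where atFloor holds: 0, 3, 4.
Check ◇(moving ∧ doorOpen) at each: 0→ok, 3→ok, 4→ok.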